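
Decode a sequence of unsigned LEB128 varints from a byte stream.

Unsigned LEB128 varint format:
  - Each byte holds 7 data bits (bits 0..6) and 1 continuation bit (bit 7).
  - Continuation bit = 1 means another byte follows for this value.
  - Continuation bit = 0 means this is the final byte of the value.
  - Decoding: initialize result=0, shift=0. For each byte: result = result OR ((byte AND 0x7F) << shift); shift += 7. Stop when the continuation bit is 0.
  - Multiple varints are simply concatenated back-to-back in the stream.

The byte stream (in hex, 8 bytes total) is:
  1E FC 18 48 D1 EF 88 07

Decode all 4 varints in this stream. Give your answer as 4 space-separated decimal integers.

  byte[0]=0x1E cont=0 payload=0x1E=30: acc |= 30<<0 -> acc=30 shift=7 [end]
Varint 1: bytes[0:1] = 1E -> value 30 (1 byte(s))
  byte[1]=0xFC cont=1 payload=0x7C=124: acc |= 124<<0 -> acc=124 shift=7
  byte[2]=0x18 cont=0 payload=0x18=24: acc |= 24<<7 -> acc=3196 shift=14 [end]
Varint 2: bytes[1:3] = FC 18 -> value 3196 (2 byte(s))
  byte[3]=0x48 cont=0 payload=0x48=72: acc |= 72<<0 -> acc=72 shift=7 [end]
Varint 3: bytes[3:4] = 48 -> value 72 (1 byte(s))
  byte[4]=0xD1 cont=1 payload=0x51=81: acc |= 81<<0 -> acc=81 shift=7
  byte[5]=0xEF cont=1 payload=0x6F=111: acc |= 111<<7 -> acc=14289 shift=14
  byte[6]=0x88 cont=1 payload=0x08=8: acc |= 8<<14 -> acc=145361 shift=21
  byte[7]=0x07 cont=0 payload=0x07=7: acc |= 7<<21 -> acc=14825425 shift=28 [end]
Varint 4: bytes[4:8] = D1 EF 88 07 -> value 14825425 (4 byte(s))

Answer: 30 3196 72 14825425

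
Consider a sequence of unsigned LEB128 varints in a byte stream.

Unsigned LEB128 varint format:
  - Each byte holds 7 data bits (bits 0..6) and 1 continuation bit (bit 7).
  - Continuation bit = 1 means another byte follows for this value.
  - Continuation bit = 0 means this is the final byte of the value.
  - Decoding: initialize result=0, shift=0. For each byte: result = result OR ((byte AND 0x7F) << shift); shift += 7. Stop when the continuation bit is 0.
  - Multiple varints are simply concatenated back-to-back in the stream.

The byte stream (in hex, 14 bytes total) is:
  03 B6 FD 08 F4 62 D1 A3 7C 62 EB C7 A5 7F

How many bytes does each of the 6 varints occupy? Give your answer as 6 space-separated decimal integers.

Answer: 1 3 2 3 1 4

Derivation:
  byte[0]=0x03 cont=0 payload=0x03=3: acc |= 3<<0 -> acc=3 shift=7 [end]
Varint 1: bytes[0:1] = 03 -> value 3 (1 byte(s))
  byte[1]=0xB6 cont=1 payload=0x36=54: acc |= 54<<0 -> acc=54 shift=7
  byte[2]=0xFD cont=1 payload=0x7D=125: acc |= 125<<7 -> acc=16054 shift=14
  byte[3]=0x08 cont=0 payload=0x08=8: acc |= 8<<14 -> acc=147126 shift=21 [end]
Varint 2: bytes[1:4] = B6 FD 08 -> value 147126 (3 byte(s))
  byte[4]=0xF4 cont=1 payload=0x74=116: acc |= 116<<0 -> acc=116 shift=7
  byte[5]=0x62 cont=0 payload=0x62=98: acc |= 98<<7 -> acc=12660 shift=14 [end]
Varint 3: bytes[4:6] = F4 62 -> value 12660 (2 byte(s))
  byte[6]=0xD1 cont=1 payload=0x51=81: acc |= 81<<0 -> acc=81 shift=7
  byte[7]=0xA3 cont=1 payload=0x23=35: acc |= 35<<7 -> acc=4561 shift=14
  byte[8]=0x7C cont=0 payload=0x7C=124: acc |= 124<<14 -> acc=2036177 shift=21 [end]
Varint 4: bytes[6:9] = D1 A3 7C -> value 2036177 (3 byte(s))
  byte[9]=0x62 cont=0 payload=0x62=98: acc |= 98<<0 -> acc=98 shift=7 [end]
Varint 5: bytes[9:10] = 62 -> value 98 (1 byte(s))
  byte[10]=0xEB cont=1 payload=0x6B=107: acc |= 107<<0 -> acc=107 shift=7
  byte[11]=0xC7 cont=1 payload=0x47=71: acc |= 71<<7 -> acc=9195 shift=14
  byte[12]=0xA5 cont=1 payload=0x25=37: acc |= 37<<14 -> acc=615403 shift=21
  byte[13]=0x7F cont=0 payload=0x7F=127: acc |= 127<<21 -> acc=266953707 shift=28 [end]
Varint 6: bytes[10:14] = EB C7 A5 7F -> value 266953707 (4 byte(s))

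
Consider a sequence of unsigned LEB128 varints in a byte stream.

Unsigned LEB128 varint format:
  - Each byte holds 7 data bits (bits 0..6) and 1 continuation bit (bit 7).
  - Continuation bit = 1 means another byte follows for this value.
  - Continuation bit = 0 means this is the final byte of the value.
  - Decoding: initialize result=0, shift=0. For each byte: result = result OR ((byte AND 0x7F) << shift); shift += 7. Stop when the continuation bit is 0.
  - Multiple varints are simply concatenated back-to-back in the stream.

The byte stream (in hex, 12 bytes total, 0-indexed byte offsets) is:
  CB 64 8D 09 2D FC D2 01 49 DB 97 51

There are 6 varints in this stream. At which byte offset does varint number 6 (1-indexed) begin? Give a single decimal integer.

Answer: 9

Derivation:
  byte[0]=0xCB cont=1 payload=0x4B=75: acc |= 75<<0 -> acc=75 shift=7
  byte[1]=0x64 cont=0 payload=0x64=100: acc |= 100<<7 -> acc=12875 shift=14 [end]
Varint 1: bytes[0:2] = CB 64 -> value 12875 (2 byte(s))
  byte[2]=0x8D cont=1 payload=0x0D=13: acc |= 13<<0 -> acc=13 shift=7
  byte[3]=0x09 cont=0 payload=0x09=9: acc |= 9<<7 -> acc=1165 shift=14 [end]
Varint 2: bytes[2:4] = 8D 09 -> value 1165 (2 byte(s))
  byte[4]=0x2D cont=0 payload=0x2D=45: acc |= 45<<0 -> acc=45 shift=7 [end]
Varint 3: bytes[4:5] = 2D -> value 45 (1 byte(s))
  byte[5]=0xFC cont=1 payload=0x7C=124: acc |= 124<<0 -> acc=124 shift=7
  byte[6]=0xD2 cont=1 payload=0x52=82: acc |= 82<<7 -> acc=10620 shift=14
  byte[7]=0x01 cont=0 payload=0x01=1: acc |= 1<<14 -> acc=27004 shift=21 [end]
Varint 4: bytes[5:8] = FC D2 01 -> value 27004 (3 byte(s))
  byte[8]=0x49 cont=0 payload=0x49=73: acc |= 73<<0 -> acc=73 shift=7 [end]
Varint 5: bytes[8:9] = 49 -> value 73 (1 byte(s))
  byte[9]=0xDB cont=1 payload=0x5B=91: acc |= 91<<0 -> acc=91 shift=7
  byte[10]=0x97 cont=1 payload=0x17=23: acc |= 23<<7 -> acc=3035 shift=14
  byte[11]=0x51 cont=0 payload=0x51=81: acc |= 81<<14 -> acc=1330139 shift=21 [end]
Varint 6: bytes[9:12] = DB 97 51 -> value 1330139 (3 byte(s))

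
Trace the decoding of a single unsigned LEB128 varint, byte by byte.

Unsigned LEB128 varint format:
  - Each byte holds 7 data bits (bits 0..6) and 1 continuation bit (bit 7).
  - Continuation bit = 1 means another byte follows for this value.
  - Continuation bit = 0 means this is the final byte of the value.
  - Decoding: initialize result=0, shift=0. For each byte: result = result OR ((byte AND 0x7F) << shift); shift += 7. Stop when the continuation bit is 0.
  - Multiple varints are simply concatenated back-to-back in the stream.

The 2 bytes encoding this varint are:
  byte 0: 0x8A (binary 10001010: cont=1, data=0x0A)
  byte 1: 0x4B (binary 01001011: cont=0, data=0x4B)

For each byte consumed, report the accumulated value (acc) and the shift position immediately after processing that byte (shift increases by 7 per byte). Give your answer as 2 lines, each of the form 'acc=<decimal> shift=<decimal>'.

byte 0=0x8A: payload=0x0A=10, contrib = 10<<0 = 10; acc -> 10, shift -> 7
byte 1=0x4B: payload=0x4B=75, contrib = 75<<7 = 9600; acc -> 9610, shift -> 14

Answer: acc=10 shift=7
acc=9610 shift=14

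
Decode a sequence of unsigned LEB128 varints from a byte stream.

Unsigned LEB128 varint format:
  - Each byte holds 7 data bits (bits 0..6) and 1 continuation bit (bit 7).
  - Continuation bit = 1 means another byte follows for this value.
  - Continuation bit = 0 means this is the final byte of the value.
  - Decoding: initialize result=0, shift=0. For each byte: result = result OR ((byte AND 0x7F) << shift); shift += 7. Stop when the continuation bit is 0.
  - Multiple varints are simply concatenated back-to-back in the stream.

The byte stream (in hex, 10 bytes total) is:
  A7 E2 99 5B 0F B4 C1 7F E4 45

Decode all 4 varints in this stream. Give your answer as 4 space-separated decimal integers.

Answer: 191263015 15 2089140 8932

Derivation:
  byte[0]=0xA7 cont=1 payload=0x27=39: acc |= 39<<0 -> acc=39 shift=7
  byte[1]=0xE2 cont=1 payload=0x62=98: acc |= 98<<7 -> acc=12583 shift=14
  byte[2]=0x99 cont=1 payload=0x19=25: acc |= 25<<14 -> acc=422183 shift=21
  byte[3]=0x5B cont=0 payload=0x5B=91: acc |= 91<<21 -> acc=191263015 shift=28 [end]
Varint 1: bytes[0:4] = A7 E2 99 5B -> value 191263015 (4 byte(s))
  byte[4]=0x0F cont=0 payload=0x0F=15: acc |= 15<<0 -> acc=15 shift=7 [end]
Varint 2: bytes[4:5] = 0F -> value 15 (1 byte(s))
  byte[5]=0xB4 cont=1 payload=0x34=52: acc |= 52<<0 -> acc=52 shift=7
  byte[6]=0xC1 cont=1 payload=0x41=65: acc |= 65<<7 -> acc=8372 shift=14
  byte[7]=0x7F cont=0 payload=0x7F=127: acc |= 127<<14 -> acc=2089140 shift=21 [end]
Varint 3: bytes[5:8] = B4 C1 7F -> value 2089140 (3 byte(s))
  byte[8]=0xE4 cont=1 payload=0x64=100: acc |= 100<<0 -> acc=100 shift=7
  byte[9]=0x45 cont=0 payload=0x45=69: acc |= 69<<7 -> acc=8932 shift=14 [end]
Varint 4: bytes[8:10] = E4 45 -> value 8932 (2 byte(s))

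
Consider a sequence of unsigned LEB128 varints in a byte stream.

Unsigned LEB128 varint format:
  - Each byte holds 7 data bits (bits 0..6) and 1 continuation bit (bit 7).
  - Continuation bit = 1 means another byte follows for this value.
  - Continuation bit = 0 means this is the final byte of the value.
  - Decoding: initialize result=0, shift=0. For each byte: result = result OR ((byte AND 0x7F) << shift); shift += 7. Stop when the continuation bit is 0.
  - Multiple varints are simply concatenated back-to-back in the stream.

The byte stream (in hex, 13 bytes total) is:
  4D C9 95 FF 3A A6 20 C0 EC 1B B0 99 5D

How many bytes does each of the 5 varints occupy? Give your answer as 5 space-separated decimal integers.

  byte[0]=0x4D cont=0 payload=0x4D=77: acc |= 77<<0 -> acc=77 shift=7 [end]
Varint 1: bytes[0:1] = 4D -> value 77 (1 byte(s))
  byte[1]=0xC9 cont=1 payload=0x49=73: acc |= 73<<0 -> acc=73 shift=7
  byte[2]=0x95 cont=1 payload=0x15=21: acc |= 21<<7 -> acc=2761 shift=14
  byte[3]=0xFF cont=1 payload=0x7F=127: acc |= 127<<14 -> acc=2083529 shift=21
  byte[4]=0x3A cont=0 payload=0x3A=58: acc |= 58<<21 -> acc=123718345 shift=28 [end]
Varint 2: bytes[1:5] = C9 95 FF 3A -> value 123718345 (4 byte(s))
  byte[5]=0xA6 cont=1 payload=0x26=38: acc |= 38<<0 -> acc=38 shift=7
  byte[6]=0x20 cont=0 payload=0x20=32: acc |= 32<<7 -> acc=4134 shift=14 [end]
Varint 3: bytes[5:7] = A6 20 -> value 4134 (2 byte(s))
  byte[7]=0xC0 cont=1 payload=0x40=64: acc |= 64<<0 -> acc=64 shift=7
  byte[8]=0xEC cont=1 payload=0x6C=108: acc |= 108<<7 -> acc=13888 shift=14
  byte[9]=0x1B cont=0 payload=0x1B=27: acc |= 27<<14 -> acc=456256 shift=21 [end]
Varint 4: bytes[7:10] = C0 EC 1B -> value 456256 (3 byte(s))
  byte[10]=0xB0 cont=1 payload=0x30=48: acc |= 48<<0 -> acc=48 shift=7
  byte[11]=0x99 cont=1 payload=0x19=25: acc |= 25<<7 -> acc=3248 shift=14
  byte[12]=0x5D cont=0 payload=0x5D=93: acc |= 93<<14 -> acc=1526960 shift=21 [end]
Varint 5: bytes[10:13] = B0 99 5D -> value 1526960 (3 byte(s))

Answer: 1 4 2 3 3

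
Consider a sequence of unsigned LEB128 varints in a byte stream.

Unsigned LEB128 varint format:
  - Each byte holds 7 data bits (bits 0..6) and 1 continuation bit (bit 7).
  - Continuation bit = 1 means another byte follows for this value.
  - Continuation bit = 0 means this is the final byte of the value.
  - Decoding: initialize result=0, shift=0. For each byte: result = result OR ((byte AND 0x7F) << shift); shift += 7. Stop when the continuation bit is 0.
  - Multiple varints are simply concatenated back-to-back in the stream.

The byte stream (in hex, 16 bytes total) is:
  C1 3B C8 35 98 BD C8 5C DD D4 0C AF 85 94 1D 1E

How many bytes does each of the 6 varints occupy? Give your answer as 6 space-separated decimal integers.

  byte[0]=0xC1 cont=1 payload=0x41=65: acc |= 65<<0 -> acc=65 shift=7
  byte[1]=0x3B cont=0 payload=0x3B=59: acc |= 59<<7 -> acc=7617 shift=14 [end]
Varint 1: bytes[0:2] = C1 3B -> value 7617 (2 byte(s))
  byte[2]=0xC8 cont=1 payload=0x48=72: acc |= 72<<0 -> acc=72 shift=7
  byte[3]=0x35 cont=0 payload=0x35=53: acc |= 53<<7 -> acc=6856 shift=14 [end]
Varint 2: bytes[2:4] = C8 35 -> value 6856 (2 byte(s))
  byte[4]=0x98 cont=1 payload=0x18=24: acc |= 24<<0 -> acc=24 shift=7
  byte[5]=0xBD cont=1 payload=0x3D=61: acc |= 61<<7 -> acc=7832 shift=14
  byte[6]=0xC8 cont=1 payload=0x48=72: acc |= 72<<14 -> acc=1187480 shift=21
  byte[7]=0x5C cont=0 payload=0x5C=92: acc |= 92<<21 -> acc=194125464 shift=28 [end]
Varint 3: bytes[4:8] = 98 BD C8 5C -> value 194125464 (4 byte(s))
  byte[8]=0xDD cont=1 payload=0x5D=93: acc |= 93<<0 -> acc=93 shift=7
  byte[9]=0xD4 cont=1 payload=0x54=84: acc |= 84<<7 -> acc=10845 shift=14
  byte[10]=0x0C cont=0 payload=0x0C=12: acc |= 12<<14 -> acc=207453 shift=21 [end]
Varint 4: bytes[8:11] = DD D4 0C -> value 207453 (3 byte(s))
  byte[11]=0xAF cont=1 payload=0x2F=47: acc |= 47<<0 -> acc=47 shift=7
  byte[12]=0x85 cont=1 payload=0x05=5: acc |= 5<<7 -> acc=687 shift=14
  byte[13]=0x94 cont=1 payload=0x14=20: acc |= 20<<14 -> acc=328367 shift=21
  byte[14]=0x1D cont=0 payload=0x1D=29: acc |= 29<<21 -> acc=61145775 shift=28 [end]
Varint 5: bytes[11:15] = AF 85 94 1D -> value 61145775 (4 byte(s))
  byte[15]=0x1E cont=0 payload=0x1E=30: acc |= 30<<0 -> acc=30 shift=7 [end]
Varint 6: bytes[15:16] = 1E -> value 30 (1 byte(s))

Answer: 2 2 4 3 4 1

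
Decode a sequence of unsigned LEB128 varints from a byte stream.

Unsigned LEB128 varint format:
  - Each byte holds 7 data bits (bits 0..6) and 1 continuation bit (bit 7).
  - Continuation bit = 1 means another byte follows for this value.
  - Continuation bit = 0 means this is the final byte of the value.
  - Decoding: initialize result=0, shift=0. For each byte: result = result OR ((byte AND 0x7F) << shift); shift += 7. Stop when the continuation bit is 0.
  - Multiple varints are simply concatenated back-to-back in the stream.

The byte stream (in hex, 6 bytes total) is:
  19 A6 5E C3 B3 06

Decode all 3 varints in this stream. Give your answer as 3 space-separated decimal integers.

  byte[0]=0x19 cont=0 payload=0x19=25: acc |= 25<<0 -> acc=25 shift=7 [end]
Varint 1: bytes[0:1] = 19 -> value 25 (1 byte(s))
  byte[1]=0xA6 cont=1 payload=0x26=38: acc |= 38<<0 -> acc=38 shift=7
  byte[2]=0x5E cont=0 payload=0x5E=94: acc |= 94<<7 -> acc=12070 shift=14 [end]
Varint 2: bytes[1:3] = A6 5E -> value 12070 (2 byte(s))
  byte[3]=0xC3 cont=1 payload=0x43=67: acc |= 67<<0 -> acc=67 shift=7
  byte[4]=0xB3 cont=1 payload=0x33=51: acc |= 51<<7 -> acc=6595 shift=14
  byte[5]=0x06 cont=0 payload=0x06=6: acc |= 6<<14 -> acc=104899 shift=21 [end]
Varint 3: bytes[3:6] = C3 B3 06 -> value 104899 (3 byte(s))

Answer: 25 12070 104899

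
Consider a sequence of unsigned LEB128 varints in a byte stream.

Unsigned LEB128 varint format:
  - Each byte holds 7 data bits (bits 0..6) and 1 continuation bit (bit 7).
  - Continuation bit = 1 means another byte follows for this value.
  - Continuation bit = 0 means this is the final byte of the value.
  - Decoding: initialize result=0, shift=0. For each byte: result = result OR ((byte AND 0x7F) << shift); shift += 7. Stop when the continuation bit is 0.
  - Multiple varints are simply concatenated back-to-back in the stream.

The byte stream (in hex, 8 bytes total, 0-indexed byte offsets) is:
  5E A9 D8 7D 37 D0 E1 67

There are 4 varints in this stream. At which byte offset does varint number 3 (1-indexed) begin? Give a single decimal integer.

  byte[0]=0x5E cont=0 payload=0x5E=94: acc |= 94<<0 -> acc=94 shift=7 [end]
Varint 1: bytes[0:1] = 5E -> value 94 (1 byte(s))
  byte[1]=0xA9 cont=1 payload=0x29=41: acc |= 41<<0 -> acc=41 shift=7
  byte[2]=0xD8 cont=1 payload=0x58=88: acc |= 88<<7 -> acc=11305 shift=14
  byte[3]=0x7D cont=0 payload=0x7D=125: acc |= 125<<14 -> acc=2059305 shift=21 [end]
Varint 2: bytes[1:4] = A9 D8 7D -> value 2059305 (3 byte(s))
  byte[4]=0x37 cont=0 payload=0x37=55: acc |= 55<<0 -> acc=55 shift=7 [end]
Varint 3: bytes[4:5] = 37 -> value 55 (1 byte(s))
  byte[5]=0xD0 cont=1 payload=0x50=80: acc |= 80<<0 -> acc=80 shift=7
  byte[6]=0xE1 cont=1 payload=0x61=97: acc |= 97<<7 -> acc=12496 shift=14
  byte[7]=0x67 cont=0 payload=0x67=103: acc |= 103<<14 -> acc=1700048 shift=21 [end]
Varint 4: bytes[5:8] = D0 E1 67 -> value 1700048 (3 byte(s))

Answer: 4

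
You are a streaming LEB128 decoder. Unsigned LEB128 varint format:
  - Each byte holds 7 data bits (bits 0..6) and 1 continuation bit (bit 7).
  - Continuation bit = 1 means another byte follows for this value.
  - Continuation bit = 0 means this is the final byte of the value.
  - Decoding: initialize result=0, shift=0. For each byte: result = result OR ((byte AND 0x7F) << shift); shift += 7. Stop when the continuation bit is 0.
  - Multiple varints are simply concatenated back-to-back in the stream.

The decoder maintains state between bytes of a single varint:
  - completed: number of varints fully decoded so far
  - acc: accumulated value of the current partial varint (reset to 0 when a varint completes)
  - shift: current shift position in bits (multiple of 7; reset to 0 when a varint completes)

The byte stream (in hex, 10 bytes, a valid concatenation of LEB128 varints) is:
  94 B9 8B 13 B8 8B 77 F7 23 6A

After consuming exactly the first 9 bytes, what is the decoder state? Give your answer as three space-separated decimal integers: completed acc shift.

Answer: 3 0 0

Derivation:
byte[0]=0x94 cont=1 payload=0x14: acc |= 20<<0 -> completed=0 acc=20 shift=7
byte[1]=0xB9 cont=1 payload=0x39: acc |= 57<<7 -> completed=0 acc=7316 shift=14
byte[2]=0x8B cont=1 payload=0x0B: acc |= 11<<14 -> completed=0 acc=187540 shift=21
byte[3]=0x13 cont=0 payload=0x13: varint #1 complete (value=40033428); reset -> completed=1 acc=0 shift=0
byte[4]=0xB8 cont=1 payload=0x38: acc |= 56<<0 -> completed=1 acc=56 shift=7
byte[5]=0x8B cont=1 payload=0x0B: acc |= 11<<7 -> completed=1 acc=1464 shift=14
byte[6]=0x77 cont=0 payload=0x77: varint #2 complete (value=1951160); reset -> completed=2 acc=0 shift=0
byte[7]=0xF7 cont=1 payload=0x77: acc |= 119<<0 -> completed=2 acc=119 shift=7
byte[8]=0x23 cont=0 payload=0x23: varint #3 complete (value=4599); reset -> completed=3 acc=0 shift=0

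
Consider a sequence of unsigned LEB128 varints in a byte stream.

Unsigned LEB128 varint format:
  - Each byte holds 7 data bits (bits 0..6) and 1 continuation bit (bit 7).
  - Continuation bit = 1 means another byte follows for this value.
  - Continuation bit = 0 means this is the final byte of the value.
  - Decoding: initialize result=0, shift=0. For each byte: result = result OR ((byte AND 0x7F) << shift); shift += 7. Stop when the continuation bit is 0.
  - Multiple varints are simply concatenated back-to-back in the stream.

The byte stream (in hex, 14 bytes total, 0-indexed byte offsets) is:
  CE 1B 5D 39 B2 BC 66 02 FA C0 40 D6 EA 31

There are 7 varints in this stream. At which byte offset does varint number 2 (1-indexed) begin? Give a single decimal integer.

Answer: 2

Derivation:
  byte[0]=0xCE cont=1 payload=0x4E=78: acc |= 78<<0 -> acc=78 shift=7
  byte[1]=0x1B cont=0 payload=0x1B=27: acc |= 27<<7 -> acc=3534 shift=14 [end]
Varint 1: bytes[0:2] = CE 1B -> value 3534 (2 byte(s))
  byte[2]=0x5D cont=0 payload=0x5D=93: acc |= 93<<0 -> acc=93 shift=7 [end]
Varint 2: bytes[2:3] = 5D -> value 93 (1 byte(s))
  byte[3]=0x39 cont=0 payload=0x39=57: acc |= 57<<0 -> acc=57 shift=7 [end]
Varint 3: bytes[3:4] = 39 -> value 57 (1 byte(s))
  byte[4]=0xB2 cont=1 payload=0x32=50: acc |= 50<<0 -> acc=50 shift=7
  byte[5]=0xBC cont=1 payload=0x3C=60: acc |= 60<<7 -> acc=7730 shift=14
  byte[6]=0x66 cont=0 payload=0x66=102: acc |= 102<<14 -> acc=1678898 shift=21 [end]
Varint 4: bytes[4:7] = B2 BC 66 -> value 1678898 (3 byte(s))
  byte[7]=0x02 cont=0 payload=0x02=2: acc |= 2<<0 -> acc=2 shift=7 [end]
Varint 5: bytes[7:8] = 02 -> value 2 (1 byte(s))
  byte[8]=0xFA cont=1 payload=0x7A=122: acc |= 122<<0 -> acc=122 shift=7
  byte[9]=0xC0 cont=1 payload=0x40=64: acc |= 64<<7 -> acc=8314 shift=14
  byte[10]=0x40 cont=0 payload=0x40=64: acc |= 64<<14 -> acc=1056890 shift=21 [end]
Varint 6: bytes[8:11] = FA C0 40 -> value 1056890 (3 byte(s))
  byte[11]=0xD6 cont=1 payload=0x56=86: acc |= 86<<0 -> acc=86 shift=7
  byte[12]=0xEA cont=1 payload=0x6A=106: acc |= 106<<7 -> acc=13654 shift=14
  byte[13]=0x31 cont=0 payload=0x31=49: acc |= 49<<14 -> acc=816470 shift=21 [end]
Varint 7: bytes[11:14] = D6 EA 31 -> value 816470 (3 byte(s))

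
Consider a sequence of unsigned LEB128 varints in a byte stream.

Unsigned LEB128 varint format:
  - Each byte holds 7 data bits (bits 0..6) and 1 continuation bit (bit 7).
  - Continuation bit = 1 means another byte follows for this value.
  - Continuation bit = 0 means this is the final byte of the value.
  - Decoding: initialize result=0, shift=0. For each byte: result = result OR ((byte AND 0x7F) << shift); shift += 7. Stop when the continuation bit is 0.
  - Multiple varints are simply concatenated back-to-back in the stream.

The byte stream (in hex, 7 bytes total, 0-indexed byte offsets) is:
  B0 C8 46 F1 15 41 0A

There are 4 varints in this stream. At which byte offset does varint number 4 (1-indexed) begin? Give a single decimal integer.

  byte[0]=0xB0 cont=1 payload=0x30=48: acc |= 48<<0 -> acc=48 shift=7
  byte[1]=0xC8 cont=1 payload=0x48=72: acc |= 72<<7 -> acc=9264 shift=14
  byte[2]=0x46 cont=0 payload=0x46=70: acc |= 70<<14 -> acc=1156144 shift=21 [end]
Varint 1: bytes[0:3] = B0 C8 46 -> value 1156144 (3 byte(s))
  byte[3]=0xF1 cont=1 payload=0x71=113: acc |= 113<<0 -> acc=113 shift=7
  byte[4]=0x15 cont=0 payload=0x15=21: acc |= 21<<7 -> acc=2801 shift=14 [end]
Varint 2: bytes[3:5] = F1 15 -> value 2801 (2 byte(s))
  byte[5]=0x41 cont=0 payload=0x41=65: acc |= 65<<0 -> acc=65 shift=7 [end]
Varint 3: bytes[5:6] = 41 -> value 65 (1 byte(s))
  byte[6]=0x0A cont=0 payload=0x0A=10: acc |= 10<<0 -> acc=10 shift=7 [end]
Varint 4: bytes[6:7] = 0A -> value 10 (1 byte(s))

Answer: 6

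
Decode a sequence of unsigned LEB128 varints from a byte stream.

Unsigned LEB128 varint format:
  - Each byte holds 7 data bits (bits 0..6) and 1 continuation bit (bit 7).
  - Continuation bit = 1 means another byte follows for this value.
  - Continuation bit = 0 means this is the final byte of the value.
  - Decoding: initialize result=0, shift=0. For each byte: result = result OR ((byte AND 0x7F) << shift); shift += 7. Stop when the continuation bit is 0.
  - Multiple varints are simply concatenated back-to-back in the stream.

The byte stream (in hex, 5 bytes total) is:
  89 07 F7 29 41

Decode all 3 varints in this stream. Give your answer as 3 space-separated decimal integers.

Answer: 905 5367 65

Derivation:
  byte[0]=0x89 cont=1 payload=0x09=9: acc |= 9<<0 -> acc=9 shift=7
  byte[1]=0x07 cont=0 payload=0x07=7: acc |= 7<<7 -> acc=905 shift=14 [end]
Varint 1: bytes[0:2] = 89 07 -> value 905 (2 byte(s))
  byte[2]=0xF7 cont=1 payload=0x77=119: acc |= 119<<0 -> acc=119 shift=7
  byte[3]=0x29 cont=0 payload=0x29=41: acc |= 41<<7 -> acc=5367 shift=14 [end]
Varint 2: bytes[2:4] = F7 29 -> value 5367 (2 byte(s))
  byte[4]=0x41 cont=0 payload=0x41=65: acc |= 65<<0 -> acc=65 shift=7 [end]
Varint 3: bytes[4:5] = 41 -> value 65 (1 byte(s))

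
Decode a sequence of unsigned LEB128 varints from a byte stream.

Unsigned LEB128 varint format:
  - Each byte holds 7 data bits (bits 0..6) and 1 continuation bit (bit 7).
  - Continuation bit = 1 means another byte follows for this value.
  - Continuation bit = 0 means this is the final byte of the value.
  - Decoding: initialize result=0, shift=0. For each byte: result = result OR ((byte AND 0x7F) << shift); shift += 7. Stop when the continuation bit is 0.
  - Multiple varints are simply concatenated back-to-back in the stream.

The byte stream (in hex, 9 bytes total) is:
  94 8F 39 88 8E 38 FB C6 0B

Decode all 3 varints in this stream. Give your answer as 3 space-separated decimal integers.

Answer: 935828 919304 189307

Derivation:
  byte[0]=0x94 cont=1 payload=0x14=20: acc |= 20<<0 -> acc=20 shift=7
  byte[1]=0x8F cont=1 payload=0x0F=15: acc |= 15<<7 -> acc=1940 shift=14
  byte[2]=0x39 cont=0 payload=0x39=57: acc |= 57<<14 -> acc=935828 shift=21 [end]
Varint 1: bytes[0:3] = 94 8F 39 -> value 935828 (3 byte(s))
  byte[3]=0x88 cont=1 payload=0x08=8: acc |= 8<<0 -> acc=8 shift=7
  byte[4]=0x8E cont=1 payload=0x0E=14: acc |= 14<<7 -> acc=1800 shift=14
  byte[5]=0x38 cont=0 payload=0x38=56: acc |= 56<<14 -> acc=919304 shift=21 [end]
Varint 2: bytes[3:6] = 88 8E 38 -> value 919304 (3 byte(s))
  byte[6]=0xFB cont=1 payload=0x7B=123: acc |= 123<<0 -> acc=123 shift=7
  byte[7]=0xC6 cont=1 payload=0x46=70: acc |= 70<<7 -> acc=9083 shift=14
  byte[8]=0x0B cont=0 payload=0x0B=11: acc |= 11<<14 -> acc=189307 shift=21 [end]
Varint 3: bytes[6:9] = FB C6 0B -> value 189307 (3 byte(s))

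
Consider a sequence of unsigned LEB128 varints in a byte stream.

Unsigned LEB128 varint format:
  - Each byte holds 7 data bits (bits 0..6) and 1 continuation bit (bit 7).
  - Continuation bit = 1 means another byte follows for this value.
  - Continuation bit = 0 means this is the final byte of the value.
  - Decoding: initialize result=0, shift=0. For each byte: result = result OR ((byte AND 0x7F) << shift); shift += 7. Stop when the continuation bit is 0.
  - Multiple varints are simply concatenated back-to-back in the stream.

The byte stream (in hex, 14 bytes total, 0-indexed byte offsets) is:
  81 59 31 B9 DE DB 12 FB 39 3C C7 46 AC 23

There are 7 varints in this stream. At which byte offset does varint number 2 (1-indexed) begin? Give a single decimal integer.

  byte[0]=0x81 cont=1 payload=0x01=1: acc |= 1<<0 -> acc=1 shift=7
  byte[1]=0x59 cont=0 payload=0x59=89: acc |= 89<<7 -> acc=11393 shift=14 [end]
Varint 1: bytes[0:2] = 81 59 -> value 11393 (2 byte(s))
  byte[2]=0x31 cont=0 payload=0x31=49: acc |= 49<<0 -> acc=49 shift=7 [end]
Varint 2: bytes[2:3] = 31 -> value 49 (1 byte(s))
  byte[3]=0xB9 cont=1 payload=0x39=57: acc |= 57<<0 -> acc=57 shift=7
  byte[4]=0xDE cont=1 payload=0x5E=94: acc |= 94<<7 -> acc=12089 shift=14
  byte[5]=0xDB cont=1 payload=0x5B=91: acc |= 91<<14 -> acc=1503033 shift=21
  byte[6]=0x12 cont=0 payload=0x12=18: acc |= 18<<21 -> acc=39251769 shift=28 [end]
Varint 3: bytes[3:7] = B9 DE DB 12 -> value 39251769 (4 byte(s))
  byte[7]=0xFB cont=1 payload=0x7B=123: acc |= 123<<0 -> acc=123 shift=7
  byte[8]=0x39 cont=0 payload=0x39=57: acc |= 57<<7 -> acc=7419 shift=14 [end]
Varint 4: bytes[7:9] = FB 39 -> value 7419 (2 byte(s))
  byte[9]=0x3C cont=0 payload=0x3C=60: acc |= 60<<0 -> acc=60 shift=7 [end]
Varint 5: bytes[9:10] = 3C -> value 60 (1 byte(s))
  byte[10]=0xC7 cont=1 payload=0x47=71: acc |= 71<<0 -> acc=71 shift=7
  byte[11]=0x46 cont=0 payload=0x46=70: acc |= 70<<7 -> acc=9031 shift=14 [end]
Varint 6: bytes[10:12] = C7 46 -> value 9031 (2 byte(s))
  byte[12]=0xAC cont=1 payload=0x2C=44: acc |= 44<<0 -> acc=44 shift=7
  byte[13]=0x23 cont=0 payload=0x23=35: acc |= 35<<7 -> acc=4524 shift=14 [end]
Varint 7: bytes[12:14] = AC 23 -> value 4524 (2 byte(s))

Answer: 2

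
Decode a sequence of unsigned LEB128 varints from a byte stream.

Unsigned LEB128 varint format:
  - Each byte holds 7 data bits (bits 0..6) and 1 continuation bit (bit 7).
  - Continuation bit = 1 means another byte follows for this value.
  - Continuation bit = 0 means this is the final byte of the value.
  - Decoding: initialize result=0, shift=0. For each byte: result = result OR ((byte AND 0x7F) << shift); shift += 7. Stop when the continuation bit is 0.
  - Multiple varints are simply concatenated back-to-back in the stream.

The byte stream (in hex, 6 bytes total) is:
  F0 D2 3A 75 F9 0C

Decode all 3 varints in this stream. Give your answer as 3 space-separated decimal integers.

Answer: 960880 117 1657

Derivation:
  byte[0]=0xF0 cont=1 payload=0x70=112: acc |= 112<<0 -> acc=112 shift=7
  byte[1]=0xD2 cont=1 payload=0x52=82: acc |= 82<<7 -> acc=10608 shift=14
  byte[2]=0x3A cont=0 payload=0x3A=58: acc |= 58<<14 -> acc=960880 shift=21 [end]
Varint 1: bytes[0:3] = F0 D2 3A -> value 960880 (3 byte(s))
  byte[3]=0x75 cont=0 payload=0x75=117: acc |= 117<<0 -> acc=117 shift=7 [end]
Varint 2: bytes[3:4] = 75 -> value 117 (1 byte(s))
  byte[4]=0xF9 cont=1 payload=0x79=121: acc |= 121<<0 -> acc=121 shift=7
  byte[5]=0x0C cont=0 payload=0x0C=12: acc |= 12<<7 -> acc=1657 shift=14 [end]
Varint 3: bytes[4:6] = F9 0C -> value 1657 (2 byte(s))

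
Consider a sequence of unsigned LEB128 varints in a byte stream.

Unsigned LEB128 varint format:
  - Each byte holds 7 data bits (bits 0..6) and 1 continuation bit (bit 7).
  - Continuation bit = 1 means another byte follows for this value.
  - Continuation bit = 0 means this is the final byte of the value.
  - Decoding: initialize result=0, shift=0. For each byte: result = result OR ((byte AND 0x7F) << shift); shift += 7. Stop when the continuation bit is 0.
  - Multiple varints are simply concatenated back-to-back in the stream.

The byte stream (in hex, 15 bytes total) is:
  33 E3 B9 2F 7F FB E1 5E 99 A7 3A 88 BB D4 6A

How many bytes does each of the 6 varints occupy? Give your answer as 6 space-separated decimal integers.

  byte[0]=0x33 cont=0 payload=0x33=51: acc |= 51<<0 -> acc=51 shift=7 [end]
Varint 1: bytes[0:1] = 33 -> value 51 (1 byte(s))
  byte[1]=0xE3 cont=1 payload=0x63=99: acc |= 99<<0 -> acc=99 shift=7
  byte[2]=0xB9 cont=1 payload=0x39=57: acc |= 57<<7 -> acc=7395 shift=14
  byte[3]=0x2F cont=0 payload=0x2F=47: acc |= 47<<14 -> acc=777443 shift=21 [end]
Varint 2: bytes[1:4] = E3 B9 2F -> value 777443 (3 byte(s))
  byte[4]=0x7F cont=0 payload=0x7F=127: acc |= 127<<0 -> acc=127 shift=7 [end]
Varint 3: bytes[4:5] = 7F -> value 127 (1 byte(s))
  byte[5]=0xFB cont=1 payload=0x7B=123: acc |= 123<<0 -> acc=123 shift=7
  byte[6]=0xE1 cont=1 payload=0x61=97: acc |= 97<<7 -> acc=12539 shift=14
  byte[7]=0x5E cont=0 payload=0x5E=94: acc |= 94<<14 -> acc=1552635 shift=21 [end]
Varint 4: bytes[5:8] = FB E1 5E -> value 1552635 (3 byte(s))
  byte[8]=0x99 cont=1 payload=0x19=25: acc |= 25<<0 -> acc=25 shift=7
  byte[9]=0xA7 cont=1 payload=0x27=39: acc |= 39<<7 -> acc=5017 shift=14
  byte[10]=0x3A cont=0 payload=0x3A=58: acc |= 58<<14 -> acc=955289 shift=21 [end]
Varint 5: bytes[8:11] = 99 A7 3A -> value 955289 (3 byte(s))
  byte[11]=0x88 cont=1 payload=0x08=8: acc |= 8<<0 -> acc=8 shift=7
  byte[12]=0xBB cont=1 payload=0x3B=59: acc |= 59<<7 -> acc=7560 shift=14
  byte[13]=0xD4 cont=1 payload=0x54=84: acc |= 84<<14 -> acc=1383816 shift=21
  byte[14]=0x6A cont=0 payload=0x6A=106: acc |= 106<<21 -> acc=223681928 shift=28 [end]
Varint 6: bytes[11:15] = 88 BB D4 6A -> value 223681928 (4 byte(s))

Answer: 1 3 1 3 3 4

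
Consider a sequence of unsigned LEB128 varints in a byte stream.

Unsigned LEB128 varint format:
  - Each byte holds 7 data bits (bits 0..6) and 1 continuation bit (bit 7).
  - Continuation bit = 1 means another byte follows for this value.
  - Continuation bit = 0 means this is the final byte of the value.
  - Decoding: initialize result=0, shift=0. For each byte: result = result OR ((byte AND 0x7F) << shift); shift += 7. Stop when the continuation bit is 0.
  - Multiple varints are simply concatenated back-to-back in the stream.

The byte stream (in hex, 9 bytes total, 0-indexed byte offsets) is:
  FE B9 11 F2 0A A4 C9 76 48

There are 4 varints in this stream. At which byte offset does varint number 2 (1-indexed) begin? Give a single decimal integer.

Answer: 3

Derivation:
  byte[0]=0xFE cont=1 payload=0x7E=126: acc |= 126<<0 -> acc=126 shift=7
  byte[1]=0xB9 cont=1 payload=0x39=57: acc |= 57<<7 -> acc=7422 shift=14
  byte[2]=0x11 cont=0 payload=0x11=17: acc |= 17<<14 -> acc=285950 shift=21 [end]
Varint 1: bytes[0:3] = FE B9 11 -> value 285950 (3 byte(s))
  byte[3]=0xF2 cont=1 payload=0x72=114: acc |= 114<<0 -> acc=114 shift=7
  byte[4]=0x0A cont=0 payload=0x0A=10: acc |= 10<<7 -> acc=1394 shift=14 [end]
Varint 2: bytes[3:5] = F2 0A -> value 1394 (2 byte(s))
  byte[5]=0xA4 cont=1 payload=0x24=36: acc |= 36<<0 -> acc=36 shift=7
  byte[6]=0xC9 cont=1 payload=0x49=73: acc |= 73<<7 -> acc=9380 shift=14
  byte[7]=0x76 cont=0 payload=0x76=118: acc |= 118<<14 -> acc=1942692 shift=21 [end]
Varint 3: bytes[5:8] = A4 C9 76 -> value 1942692 (3 byte(s))
  byte[8]=0x48 cont=0 payload=0x48=72: acc |= 72<<0 -> acc=72 shift=7 [end]
Varint 4: bytes[8:9] = 48 -> value 72 (1 byte(s))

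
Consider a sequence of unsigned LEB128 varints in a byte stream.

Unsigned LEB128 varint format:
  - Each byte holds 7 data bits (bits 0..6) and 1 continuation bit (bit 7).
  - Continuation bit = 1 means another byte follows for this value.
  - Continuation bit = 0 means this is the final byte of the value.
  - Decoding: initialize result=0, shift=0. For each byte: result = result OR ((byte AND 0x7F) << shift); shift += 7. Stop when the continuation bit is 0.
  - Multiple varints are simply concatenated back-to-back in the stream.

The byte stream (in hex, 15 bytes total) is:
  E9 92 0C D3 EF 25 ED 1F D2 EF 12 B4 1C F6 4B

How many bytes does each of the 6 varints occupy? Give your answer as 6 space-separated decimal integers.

Answer: 3 3 2 3 2 2

Derivation:
  byte[0]=0xE9 cont=1 payload=0x69=105: acc |= 105<<0 -> acc=105 shift=7
  byte[1]=0x92 cont=1 payload=0x12=18: acc |= 18<<7 -> acc=2409 shift=14
  byte[2]=0x0C cont=0 payload=0x0C=12: acc |= 12<<14 -> acc=199017 shift=21 [end]
Varint 1: bytes[0:3] = E9 92 0C -> value 199017 (3 byte(s))
  byte[3]=0xD3 cont=1 payload=0x53=83: acc |= 83<<0 -> acc=83 shift=7
  byte[4]=0xEF cont=1 payload=0x6F=111: acc |= 111<<7 -> acc=14291 shift=14
  byte[5]=0x25 cont=0 payload=0x25=37: acc |= 37<<14 -> acc=620499 shift=21 [end]
Varint 2: bytes[3:6] = D3 EF 25 -> value 620499 (3 byte(s))
  byte[6]=0xED cont=1 payload=0x6D=109: acc |= 109<<0 -> acc=109 shift=7
  byte[7]=0x1F cont=0 payload=0x1F=31: acc |= 31<<7 -> acc=4077 shift=14 [end]
Varint 3: bytes[6:8] = ED 1F -> value 4077 (2 byte(s))
  byte[8]=0xD2 cont=1 payload=0x52=82: acc |= 82<<0 -> acc=82 shift=7
  byte[9]=0xEF cont=1 payload=0x6F=111: acc |= 111<<7 -> acc=14290 shift=14
  byte[10]=0x12 cont=0 payload=0x12=18: acc |= 18<<14 -> acc=309202 shift=21 [end]
Varint 4: bytes[8:11] = D2 EF 12 -> value 309202 (3 byte(s))
  byte[11]=0xB4 cont=1 payload=0x34=52: acc |= 52<<0 -> acc=52 shift=7
  byte[12]=0x1C cont=0 payload=0x1C=28: acc |= 28<<7 -> acc=3636 shift=14 [end]
Varint 5: bytes[11:13] = B4 1C -> value 3636 (2 byte(s))
  byte[13]=0xF6 cont=1 payload=0x76=118: acc |= 118<<0 -> acc=118 shift=7
  byte[14]=0x4B cont=0 payload=0x4B=75: acc |= 75<<7 -> acc=9718 shift=14 [end]
Varint 6: bytes[13:15] = F6 4B -> value 9718 (2 byte(s))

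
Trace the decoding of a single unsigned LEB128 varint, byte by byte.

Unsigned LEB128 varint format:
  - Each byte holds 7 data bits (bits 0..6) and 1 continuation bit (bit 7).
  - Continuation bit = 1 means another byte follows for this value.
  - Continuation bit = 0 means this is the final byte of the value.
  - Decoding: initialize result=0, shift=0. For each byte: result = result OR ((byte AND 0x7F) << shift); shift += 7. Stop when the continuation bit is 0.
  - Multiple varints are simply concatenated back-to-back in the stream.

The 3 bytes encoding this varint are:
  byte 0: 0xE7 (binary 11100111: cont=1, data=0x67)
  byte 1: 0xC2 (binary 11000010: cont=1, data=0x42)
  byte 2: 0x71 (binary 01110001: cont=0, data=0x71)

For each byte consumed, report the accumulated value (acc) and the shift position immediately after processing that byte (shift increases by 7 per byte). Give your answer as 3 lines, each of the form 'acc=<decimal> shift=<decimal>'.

byte 0=0xE7: payload=0x67=103, contrib = 103<<0 = 103; acc -> 103, shift -> 7
byte 1=0xC2: payload=0x42=66, contrib = 66<<7 = 8448; acc -> 8551, shift -> 14
byte 2=0x71: payload=0x71=113, contrib = 113<<14 = 1851392; acc -> 1859943, shift -> 21

Answer: acc=103 shift=7
acc=8551 shift=14
acc=1859943 shift=21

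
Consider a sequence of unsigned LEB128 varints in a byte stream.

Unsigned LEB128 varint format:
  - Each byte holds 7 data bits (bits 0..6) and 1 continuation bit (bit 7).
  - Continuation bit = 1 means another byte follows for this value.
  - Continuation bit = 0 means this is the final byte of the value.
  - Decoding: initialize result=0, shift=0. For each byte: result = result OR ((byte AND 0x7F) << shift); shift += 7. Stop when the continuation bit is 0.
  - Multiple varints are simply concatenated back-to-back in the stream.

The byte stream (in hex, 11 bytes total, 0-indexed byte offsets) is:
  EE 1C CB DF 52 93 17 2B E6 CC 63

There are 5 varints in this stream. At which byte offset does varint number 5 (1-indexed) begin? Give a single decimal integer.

Answer: 8

Derivation:
  byte[0]=0xEE cont=1 payload=0x6E=110: acc |= 110<<0 -> acc=110 shift=7
  byte[1]=0x1C cont=0 payload=0x1C=28: acc |= 28<<7 -> acc=3694 shift=14 [end]
Varint 1: bytes[0:2] = EE 1C -> value 3694 (2 byte(s))
  byte[2]=0xCB cont=1 payload=0x4B=75: acc |= 75<<0 -> acc=75 shift=7
  byte[3]=0xDF cont=1 payload=0x5F=95: acc |= 95<<7 -> acc=12235 shift=14
  byte[4]=0x52 cont=0 payload=0x52=82: acc |= 82<<14 -> acc=1355723 shift=21 [end]
Varint 2: bytes[2:5] = CB DF 52 -> value 1355723 (3 byte(s))
  byte[5]=0x93 cont=1 payload=0x13=19: acc |= 19<<0 -> acc=19 shift=7
  byte[6]=0x17 cont=0 payload=0x17=23: acc |= 23<<7 -> acc=2963 shift=14 [end]
Varint 3: bytes[5:7] = 93 17 -> value 2963 (2 byte(s))
  byte[7]=0x2B cont=0 payload=0x2B=43: acc |= 43<<0 -> acc=43 shift=7 [end]
Varint 4: bytes[7:8] = 2B -> value 43 (1 byte(s))
  byte[8]=0xE6 cont=1 payload=0x66=102: acc |= 102<<0 -> acc=102 shift=7
  byte[9]=0xCC cont=1 payload=0x4C=76: acc |= 76<<7 -> acc=9830 shift=14
  byte[10]=0x63 cont=0 payload=0x63=99: acc |= 99<<14 -> acc=1631846 shift=21 [end]
Varint 5: bytes[8:11] = E6 CC 63 -> value 1631846 (3 byte(s))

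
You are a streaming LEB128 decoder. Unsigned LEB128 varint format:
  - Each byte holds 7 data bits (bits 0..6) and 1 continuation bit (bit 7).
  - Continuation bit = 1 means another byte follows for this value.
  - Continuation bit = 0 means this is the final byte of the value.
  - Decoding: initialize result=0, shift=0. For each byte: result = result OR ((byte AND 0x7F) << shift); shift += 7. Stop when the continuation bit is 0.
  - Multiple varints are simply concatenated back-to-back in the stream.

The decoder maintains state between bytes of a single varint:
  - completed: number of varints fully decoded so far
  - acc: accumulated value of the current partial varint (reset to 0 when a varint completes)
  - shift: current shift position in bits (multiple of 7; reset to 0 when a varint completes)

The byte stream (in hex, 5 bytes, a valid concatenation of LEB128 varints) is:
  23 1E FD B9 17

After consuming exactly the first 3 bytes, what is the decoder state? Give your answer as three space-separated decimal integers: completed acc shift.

Answer: 2 125 7

Derivation:
byte[0]=0x23 cont=0 payload=0x23: varint #1 complete (value=35); reset -> completed=1 acc=0 shift=0
byte[1]=0x1E cont=0 payload=0x1E: varint #2 complete (value=30); reset -> completed=2 acc=0 shift=0
byte[2]=0xFD cont=1 payload=0x7D: acc |= 125<<0 -> completed=2 acc=125 shift=7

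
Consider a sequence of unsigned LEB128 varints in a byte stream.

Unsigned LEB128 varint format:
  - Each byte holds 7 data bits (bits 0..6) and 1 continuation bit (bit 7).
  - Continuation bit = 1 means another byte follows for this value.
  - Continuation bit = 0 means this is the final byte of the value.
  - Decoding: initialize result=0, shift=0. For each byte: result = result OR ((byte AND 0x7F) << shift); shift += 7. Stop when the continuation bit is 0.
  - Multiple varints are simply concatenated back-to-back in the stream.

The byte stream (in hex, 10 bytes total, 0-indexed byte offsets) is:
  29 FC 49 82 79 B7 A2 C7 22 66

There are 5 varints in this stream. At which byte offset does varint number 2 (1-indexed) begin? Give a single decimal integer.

  byte[0]=0x29 cont=0 payload=0x29=41: acc |= 41<<0 -> acc=41 shift=7 [end]
Varint 1: bytes[0:1] = 29 -> value 41 (1 byte(s))
  byte[1]=0xFC cont=1 payload=0x7C=124: acc |= 124<<0 -> acc=124 shift=7
  byte[2]=0x49 cont=0 payload=0x49=73: acc |= 73<<7 -> acc=9468 shift=14 [end]
Varint 2: bytes[1:3] = FC 49 -> value 9468 (2 byte(s))
  byte[3]=0x82 cont=1 payload=0x02=2: acc |= 2<<0 -> acc=2 shift=7
  byte[4]=0x79 cont=0 payload=0x79=121: acc |= 121<<7 -> acc=15490 shift=14 [end]
Varint 3: bytes[3:5] = 82 79 -> value 15490 (2 byte(s))
  byte[5]=0xB7 cont=1 payload=0x37=55: acc |= 55<<0 -> acc=55 shift=7
  byte[6]=0xA2 cont=1 payload=0x22=34: acc |= 34<<7 -> acc=4407 shift=14
  byte[7]=0xC7 cont=1 payload=0x47=71: acc |= 71<<14 -> acc=1167671 shift=21
  byte[8]=0x22 cont=0 payload=0x22=34: acc |= 34<<21 -> acc=72470839 shift=28 [end]
Varint 4: bytes[5:9] = B7 A2 C7 22 -> value 72470839 (4 byte(s))
  byte[9]=0x66 cont=0 payload=0x66=102: acc |= 102<<0 -> acc=102 shift=7 [end]
Varint 5: bytes[9:10] = 66 -> value 102 (1 byte(s))

Answer: 1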